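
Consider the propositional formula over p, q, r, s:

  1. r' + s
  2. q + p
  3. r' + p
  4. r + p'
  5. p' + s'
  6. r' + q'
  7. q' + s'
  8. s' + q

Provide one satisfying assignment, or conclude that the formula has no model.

p ↦ 0; q ↦ 1; r ↦ 0; s ↦ 0

Suppose r = 0.
Unit clause (p') forces p = 0.
Unit clause (q) forces q = 1.
Unit clause (s') forces s = 0.
This assignment satisfies each clause.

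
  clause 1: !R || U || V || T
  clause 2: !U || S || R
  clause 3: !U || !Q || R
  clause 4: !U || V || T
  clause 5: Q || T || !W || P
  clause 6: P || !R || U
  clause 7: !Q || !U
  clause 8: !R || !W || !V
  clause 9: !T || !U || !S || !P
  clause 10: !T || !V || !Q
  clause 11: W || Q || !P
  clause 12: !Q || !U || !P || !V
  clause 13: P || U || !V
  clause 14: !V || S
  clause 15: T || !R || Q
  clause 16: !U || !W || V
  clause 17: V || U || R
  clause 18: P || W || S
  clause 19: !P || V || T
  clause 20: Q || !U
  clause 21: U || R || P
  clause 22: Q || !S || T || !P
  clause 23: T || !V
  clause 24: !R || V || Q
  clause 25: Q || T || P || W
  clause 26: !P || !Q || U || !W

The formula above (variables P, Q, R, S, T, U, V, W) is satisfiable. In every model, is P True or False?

Suppose P = false.
Case R = false:
From the singleton clause (U), U = true.
From the singleton clause (S), S = true.
From the singleton clause (!Q), Q = false.
That conflicts with the unit clause (Q).
So R must be the other value — set R = true.
From the singleton clause (U), U = true.
From the singleton clause (!Q), Q = false.
That conflicts with the unit clause (Q).
Neither R = true nor R = false works.
So every satisfying assignment has P = True.

True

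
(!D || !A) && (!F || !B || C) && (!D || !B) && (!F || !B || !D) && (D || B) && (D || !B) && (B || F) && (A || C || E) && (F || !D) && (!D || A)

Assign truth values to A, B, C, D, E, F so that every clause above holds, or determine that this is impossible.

Try D = false.
Unit clause (B) forces B = true.
But (!B) is also a unit clause — contradiction.
Backtrack on D: now try D = true.
Unit clause (!A) forces A = false.
But (A) is also a unit clause — contradiction.
Neither D = true nor D = false works.

UNSATISFIABLE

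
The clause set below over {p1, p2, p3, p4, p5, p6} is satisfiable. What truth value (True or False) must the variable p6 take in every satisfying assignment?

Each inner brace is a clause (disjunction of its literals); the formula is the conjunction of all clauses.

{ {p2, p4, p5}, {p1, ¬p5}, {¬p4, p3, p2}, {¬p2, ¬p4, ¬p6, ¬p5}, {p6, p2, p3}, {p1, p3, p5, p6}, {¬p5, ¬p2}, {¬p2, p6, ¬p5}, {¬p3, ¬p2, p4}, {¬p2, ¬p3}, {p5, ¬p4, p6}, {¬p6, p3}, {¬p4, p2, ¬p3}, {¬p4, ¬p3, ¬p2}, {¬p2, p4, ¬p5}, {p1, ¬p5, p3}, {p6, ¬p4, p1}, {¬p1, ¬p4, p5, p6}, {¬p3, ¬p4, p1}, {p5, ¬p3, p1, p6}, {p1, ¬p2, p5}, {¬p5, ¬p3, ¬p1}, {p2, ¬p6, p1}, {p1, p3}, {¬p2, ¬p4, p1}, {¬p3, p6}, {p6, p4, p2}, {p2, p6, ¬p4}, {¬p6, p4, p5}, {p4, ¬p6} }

False

Suppose p6 = True.
Unit clause (p3) forces p3 = True.
Unit clause (¬p2) forces p2 = False.
Unit clause (¬p4) forces p4 = False.
That conflicts with the unit clause (p4).
So every satisfying assignment has p6 = False.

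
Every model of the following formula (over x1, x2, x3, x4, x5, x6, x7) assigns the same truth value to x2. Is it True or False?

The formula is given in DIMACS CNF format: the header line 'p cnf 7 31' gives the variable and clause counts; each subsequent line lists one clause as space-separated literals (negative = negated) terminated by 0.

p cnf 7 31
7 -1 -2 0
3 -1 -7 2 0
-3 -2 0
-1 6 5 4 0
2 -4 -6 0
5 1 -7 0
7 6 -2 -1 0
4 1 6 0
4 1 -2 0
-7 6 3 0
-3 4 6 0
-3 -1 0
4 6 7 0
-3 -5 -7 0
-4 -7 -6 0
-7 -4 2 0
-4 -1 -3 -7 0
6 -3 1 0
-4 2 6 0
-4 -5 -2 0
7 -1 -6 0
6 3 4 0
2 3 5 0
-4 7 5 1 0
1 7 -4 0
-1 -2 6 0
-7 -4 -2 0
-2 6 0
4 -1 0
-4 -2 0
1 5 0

False

Suppose x2 = True.
From the singleton clause (¬x3), x3 = False.
From the singleton clause (x6), x6 = True.
From the singleton clause (¬x4), x4 = False.
From the singleton clause (x1), x1 = True.
But (¬x1) is also a unit clause — contradiction.
So every satisfying assignment has x2 = False.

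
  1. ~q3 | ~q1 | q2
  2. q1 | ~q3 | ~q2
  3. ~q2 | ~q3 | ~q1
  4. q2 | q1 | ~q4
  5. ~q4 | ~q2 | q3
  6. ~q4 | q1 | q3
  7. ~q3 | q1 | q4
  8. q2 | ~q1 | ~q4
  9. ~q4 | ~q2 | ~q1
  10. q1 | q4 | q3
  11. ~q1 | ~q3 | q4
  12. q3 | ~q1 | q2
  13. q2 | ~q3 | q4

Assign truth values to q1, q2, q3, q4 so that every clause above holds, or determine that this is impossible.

q1: 1,  q2: 1,  q3: 0,  q4: 0

Case q3 = 0:
Case q4 = 0:
(q1) alone gives q1 = 1.
(q2) alone gives q2 = 1.
This assignment satisfies each clause.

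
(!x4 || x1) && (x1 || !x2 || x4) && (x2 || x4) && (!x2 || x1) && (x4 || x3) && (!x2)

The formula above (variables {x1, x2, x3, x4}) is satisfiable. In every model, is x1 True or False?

Suppose x1 = false.
(!x4) alone gives x4 = false.
(!x2) alone gives x2 = false.
Now (x2) is unsatisfied and unit — conflict.
So every satisfying assignment has x1 = True.

True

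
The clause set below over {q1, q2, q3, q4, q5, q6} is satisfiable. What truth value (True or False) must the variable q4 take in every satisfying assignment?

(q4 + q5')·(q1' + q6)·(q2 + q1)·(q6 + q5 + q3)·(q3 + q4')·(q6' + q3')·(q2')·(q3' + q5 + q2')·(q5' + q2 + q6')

False

Suppose q4 = 1.
From the singleton clause (q3), q3 = 1.
From the singleton clause (q6'), q6 = 0.
From the singleton clause (q1'), q1 = 0.
From the singleton clause (q2), q2 = 1.
But (q2') is also a unit clause — contradiction.
So every satisfying assignment has q4 = False.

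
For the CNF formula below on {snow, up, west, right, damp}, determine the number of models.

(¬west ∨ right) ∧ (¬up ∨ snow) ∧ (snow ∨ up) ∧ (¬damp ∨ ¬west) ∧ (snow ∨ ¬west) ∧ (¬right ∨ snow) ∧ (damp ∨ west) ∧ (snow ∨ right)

There are 2^5 = 32 truth assignments over (snow, up, west, right, damp).
Split on snow. With snow = True, the clauses containing snow are satisfied and ¬snow drops from the rest; 6 of the 2^4 = 16 assignments to the other variables satisfy what remains.
With snow = False, by the same count on the reduced clause set, 0 assignments work.
(One model: snow=T, up=F, west=F, right=F, damp=T.)
Total: 6 + 0 = 6.

6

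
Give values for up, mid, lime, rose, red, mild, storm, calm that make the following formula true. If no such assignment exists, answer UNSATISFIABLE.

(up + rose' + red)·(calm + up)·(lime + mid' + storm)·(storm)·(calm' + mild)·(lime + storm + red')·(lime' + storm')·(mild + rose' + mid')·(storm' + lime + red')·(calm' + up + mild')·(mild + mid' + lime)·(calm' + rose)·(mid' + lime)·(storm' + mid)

(storm) alone gives storm = 1.
(lime') alone gives lime = 0.
(red') alone gives red = 0.
(mid') alone gives mid = 0.
But (mid) is also a unit clause — contradiction.

UNSATISFIABLE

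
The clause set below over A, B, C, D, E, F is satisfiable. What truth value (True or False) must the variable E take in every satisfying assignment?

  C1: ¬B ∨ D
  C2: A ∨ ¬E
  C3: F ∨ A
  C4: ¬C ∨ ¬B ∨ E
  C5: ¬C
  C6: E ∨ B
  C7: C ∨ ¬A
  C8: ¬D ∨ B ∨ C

Suppose E = True.
(A) alone gives A = True.
(¬C) alone gives C = False.
Now (C) is unsatisfied and unit — conflict.
So every satisfying assignment has E = False.

False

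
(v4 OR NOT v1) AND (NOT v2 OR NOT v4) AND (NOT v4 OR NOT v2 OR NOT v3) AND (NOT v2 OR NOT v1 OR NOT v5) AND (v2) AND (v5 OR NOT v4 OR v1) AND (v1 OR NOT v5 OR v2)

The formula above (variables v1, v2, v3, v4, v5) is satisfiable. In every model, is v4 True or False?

Suppose v4 = true.
From the singleton clause (NOT v2), v2 = false.
That conflicts with the unit clause (v2).
So every satisfying assignment has v4 = False.

False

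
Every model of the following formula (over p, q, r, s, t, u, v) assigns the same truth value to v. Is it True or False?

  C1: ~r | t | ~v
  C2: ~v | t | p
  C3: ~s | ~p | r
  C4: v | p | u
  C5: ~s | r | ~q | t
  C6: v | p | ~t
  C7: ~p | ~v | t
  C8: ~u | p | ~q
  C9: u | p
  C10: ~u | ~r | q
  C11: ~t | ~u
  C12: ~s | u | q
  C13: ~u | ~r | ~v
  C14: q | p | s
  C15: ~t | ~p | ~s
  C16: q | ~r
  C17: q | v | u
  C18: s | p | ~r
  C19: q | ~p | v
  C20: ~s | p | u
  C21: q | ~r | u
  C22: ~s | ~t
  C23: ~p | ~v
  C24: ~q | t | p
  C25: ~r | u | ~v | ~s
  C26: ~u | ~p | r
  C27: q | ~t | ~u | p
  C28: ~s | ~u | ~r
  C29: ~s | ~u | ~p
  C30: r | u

False

Suppose v = 1.
Unit clause (~p) forces p = 0.
Unit clause (t) forces t = 1.
Unit clause (u) forces u = 1.
Now (~u) is unsatisfied and unit — conflict.
So every satisfying assignment has v = False.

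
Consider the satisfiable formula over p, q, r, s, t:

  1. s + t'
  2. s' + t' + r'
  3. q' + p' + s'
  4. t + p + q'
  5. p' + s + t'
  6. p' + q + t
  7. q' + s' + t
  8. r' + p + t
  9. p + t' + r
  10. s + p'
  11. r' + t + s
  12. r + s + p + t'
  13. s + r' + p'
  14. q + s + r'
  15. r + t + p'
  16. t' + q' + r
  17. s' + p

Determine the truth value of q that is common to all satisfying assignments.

Suppose q = 1.
Case s = 1:
Unit clause (p') forces p = 0.
Now (p) is unsatisfied and unit — conflict.
So s must be the other value — set s = 0.
Unit clause (t') forces t = 0.
Unit clause (p) forces p = 1.
Now (p') is unsatisfied and unit — conflict.
Neither s = 1 nor s = 0 works.
So every satisfying assignment has q = False.

False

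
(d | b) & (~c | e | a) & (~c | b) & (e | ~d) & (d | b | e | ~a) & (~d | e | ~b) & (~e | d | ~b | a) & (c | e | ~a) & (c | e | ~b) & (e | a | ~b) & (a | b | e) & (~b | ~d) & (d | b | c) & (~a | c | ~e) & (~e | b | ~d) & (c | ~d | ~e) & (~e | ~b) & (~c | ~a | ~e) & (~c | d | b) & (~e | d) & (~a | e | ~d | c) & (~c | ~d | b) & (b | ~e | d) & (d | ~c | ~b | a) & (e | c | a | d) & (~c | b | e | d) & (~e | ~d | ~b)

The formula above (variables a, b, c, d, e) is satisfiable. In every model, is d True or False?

Suppose d = 1.
The clause (e) is unit, so e = 1.
The clause (~b) is unit, so b = 0.
That conflicts with the unit clause (b).
So every satisfying assignment has d = False.

False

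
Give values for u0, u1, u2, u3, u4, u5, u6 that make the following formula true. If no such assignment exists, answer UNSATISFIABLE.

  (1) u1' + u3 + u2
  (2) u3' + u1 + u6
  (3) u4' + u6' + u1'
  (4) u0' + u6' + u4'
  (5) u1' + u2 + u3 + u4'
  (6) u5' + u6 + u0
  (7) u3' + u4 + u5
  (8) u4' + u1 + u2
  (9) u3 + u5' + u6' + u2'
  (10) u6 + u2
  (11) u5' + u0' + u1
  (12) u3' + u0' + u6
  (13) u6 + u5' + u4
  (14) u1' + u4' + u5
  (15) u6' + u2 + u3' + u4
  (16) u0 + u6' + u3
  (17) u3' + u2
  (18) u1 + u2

u0: 0; u1: 0; u2: 1; u3: 1; u4: 0; u5: 1; u6: 1

Case u6 = 1:
Case u4 = 0:
Case u3 = 1:
The clause (u5) is unit, so u5 = 1.
The clause (u2) is unit, so u2 = 1.
Case u0 = 0:
No clause remains; u1 is free.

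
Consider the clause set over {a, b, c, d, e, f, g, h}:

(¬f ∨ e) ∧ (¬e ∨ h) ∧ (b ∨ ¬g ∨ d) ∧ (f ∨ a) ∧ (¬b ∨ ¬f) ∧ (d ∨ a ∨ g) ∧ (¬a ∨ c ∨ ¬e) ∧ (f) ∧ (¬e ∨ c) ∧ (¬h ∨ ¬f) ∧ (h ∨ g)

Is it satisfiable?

No

From the singleton clause (f), f = True.
From the singleton clause (e), e = True.
From the singleton clause (h), h = True.
Now (¬h) is unsatisfied and unit — conflict.
No assignment satisfies every clause.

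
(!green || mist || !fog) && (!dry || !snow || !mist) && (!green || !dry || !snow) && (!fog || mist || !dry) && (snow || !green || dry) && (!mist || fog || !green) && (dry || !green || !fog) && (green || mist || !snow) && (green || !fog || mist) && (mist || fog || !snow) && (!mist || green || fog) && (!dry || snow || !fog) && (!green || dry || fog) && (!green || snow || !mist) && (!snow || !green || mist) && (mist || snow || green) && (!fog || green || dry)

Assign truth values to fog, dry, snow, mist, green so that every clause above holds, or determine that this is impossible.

fog: false, dry: true, snow: false, mist: false, green: true

Try green = true.
Try mist = false.
The clause (!fog) is unit, so fog = false.
The clause (!snow) is unit, so snow = false.
The clause (dry) is unit, so dry = true.
This assignment satisfies each clause.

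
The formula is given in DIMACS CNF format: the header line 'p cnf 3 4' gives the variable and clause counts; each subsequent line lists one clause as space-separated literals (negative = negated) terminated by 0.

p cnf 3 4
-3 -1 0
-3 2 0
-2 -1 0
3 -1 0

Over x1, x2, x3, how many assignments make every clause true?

3

There are 2^3 = 8 truth assignments over (x1, x2, x3).
Check each against the 4 clauses (columns in the order x1, x2, x3):
  F F F  ✓ satisfies all
  F F T  ✗ fails (¬x3 ∨ x2)
  F T F  ✓ satisfies all
  F T T  ✓ satisfies all
  T F F  ✗ fails (x3 ∨ ¬x1)
  T F T  ✗ fails (¬x3 ∨ ¬x1)
  T T F  ✗ fails (¬x2 ∨ ¬x1)
  T T T  ✗ fails (¬x3 ∨ ¬x1)
3 of the 8 rows are models.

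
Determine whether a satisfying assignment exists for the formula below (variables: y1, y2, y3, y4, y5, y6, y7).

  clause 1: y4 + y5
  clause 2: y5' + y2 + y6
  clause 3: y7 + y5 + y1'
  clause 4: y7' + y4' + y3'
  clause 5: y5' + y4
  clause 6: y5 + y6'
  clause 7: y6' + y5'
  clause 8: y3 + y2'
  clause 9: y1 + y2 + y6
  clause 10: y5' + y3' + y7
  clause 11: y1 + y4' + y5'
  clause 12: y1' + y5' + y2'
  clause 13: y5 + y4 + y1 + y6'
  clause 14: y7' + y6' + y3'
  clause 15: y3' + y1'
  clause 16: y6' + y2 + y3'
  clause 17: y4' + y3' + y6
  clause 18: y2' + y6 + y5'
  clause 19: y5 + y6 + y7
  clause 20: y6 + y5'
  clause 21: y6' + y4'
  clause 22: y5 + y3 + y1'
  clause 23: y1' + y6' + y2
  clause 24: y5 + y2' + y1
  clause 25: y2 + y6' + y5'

No, unsatisfiable

Suppose y4 = 1.
The clause (y6') is unit, so y6 = 0.
The clause (y3') is unit, so y3 = 0.
The clause (y2') is unit, so y2 = 0.
The clause (y5') is unit, so y5 = 0.
The clause (y1) is unit, so y1 = 1.
That conflicts with the unit clause (y1').
Undo y4 and try y4 = 0.
The clause (y5) is unit, so y5 = 1.
That conflicts with the unit clause (y5').
Neither y4 = 1 nor y4 = 0 works.
No assignment satisfies every clause.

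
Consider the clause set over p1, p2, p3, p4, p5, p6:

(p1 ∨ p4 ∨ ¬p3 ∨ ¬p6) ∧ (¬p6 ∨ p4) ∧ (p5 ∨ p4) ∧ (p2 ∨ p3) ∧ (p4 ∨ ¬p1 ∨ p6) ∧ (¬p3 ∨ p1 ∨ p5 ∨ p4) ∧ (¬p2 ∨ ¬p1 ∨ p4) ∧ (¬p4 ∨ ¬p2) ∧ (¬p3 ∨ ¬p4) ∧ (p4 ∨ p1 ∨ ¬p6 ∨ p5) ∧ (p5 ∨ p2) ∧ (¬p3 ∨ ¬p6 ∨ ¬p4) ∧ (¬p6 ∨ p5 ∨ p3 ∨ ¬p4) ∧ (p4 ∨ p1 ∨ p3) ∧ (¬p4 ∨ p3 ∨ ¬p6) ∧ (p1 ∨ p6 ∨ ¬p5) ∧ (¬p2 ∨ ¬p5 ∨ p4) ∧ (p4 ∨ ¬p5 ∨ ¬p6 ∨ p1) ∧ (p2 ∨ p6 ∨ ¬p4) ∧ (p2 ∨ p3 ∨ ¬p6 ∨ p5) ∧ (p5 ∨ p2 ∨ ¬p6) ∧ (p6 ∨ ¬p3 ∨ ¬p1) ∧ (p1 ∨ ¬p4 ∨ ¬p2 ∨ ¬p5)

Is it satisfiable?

No

Branch on p6: set p6 = False.
Branch on p5: set p5 = True.
(p1) alone gives p1 = True.
(p4) alone gives p4 = True.
(¬p2) alone gives p2 = False.
Now (p2) is unsatisfied and unit — conflict.
That branch fails; take p5 = False instead.
(p4) alone gives p4 = True.
(¬p2) alone gives p2 = False.
Now (p2) is unsatisfied and unit — conflict.
Both values of p5 lead to a conflict.
That branch fails; take p6 = True instead.
(p4) alone gives p4 = True.
(¬p2) alone gives p2 = False.
(p3) alone gives p3 = True.
Now (¬p3) is unsatisfied and unit — conflict.
Both values of p6 lead to a conflict.
No assignment satisfies every clause.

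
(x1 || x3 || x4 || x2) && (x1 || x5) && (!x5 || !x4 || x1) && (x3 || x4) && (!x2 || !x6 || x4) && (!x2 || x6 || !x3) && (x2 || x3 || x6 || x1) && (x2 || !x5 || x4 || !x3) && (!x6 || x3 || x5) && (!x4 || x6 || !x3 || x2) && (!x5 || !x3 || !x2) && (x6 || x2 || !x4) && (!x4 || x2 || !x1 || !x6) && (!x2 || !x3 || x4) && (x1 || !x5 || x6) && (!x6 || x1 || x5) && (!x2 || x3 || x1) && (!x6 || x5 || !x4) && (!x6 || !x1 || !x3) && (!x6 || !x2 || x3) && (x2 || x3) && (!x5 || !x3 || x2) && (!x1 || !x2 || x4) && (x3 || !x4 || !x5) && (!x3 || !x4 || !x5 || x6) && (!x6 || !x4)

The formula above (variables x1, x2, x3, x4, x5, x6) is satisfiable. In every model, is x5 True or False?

Suppose x5 = true.
Suppose x4 = false.
Unit clause (x3) forces x3 = true.
Unit clause (x2) forces x2 = true.
That conflicts with the unit clause (!x2).
Undo x4 and try x4 = true.
Unit clause (x1) forces x1 = true.
Unit clause (x3) forces x3 = true.
Unit clause (!x2) forces x2 = false.
That conflicts with the unit clause (x2).
Either choice for x4 ends in contradiction.
So every satisfying assignment has x5 = False.

False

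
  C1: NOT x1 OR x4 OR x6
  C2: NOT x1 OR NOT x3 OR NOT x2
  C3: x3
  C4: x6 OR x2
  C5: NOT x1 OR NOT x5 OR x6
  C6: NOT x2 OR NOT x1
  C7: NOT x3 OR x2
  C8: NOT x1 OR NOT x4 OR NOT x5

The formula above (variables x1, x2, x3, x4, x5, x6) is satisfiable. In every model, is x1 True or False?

False

Suppose x1 = true.
(x3) alone gives x3 = true.
(NOT x2) alone gives x2 = false.
But (x2) is also a unit clause — contradiction.
So every satisfying assignment has x1 = False.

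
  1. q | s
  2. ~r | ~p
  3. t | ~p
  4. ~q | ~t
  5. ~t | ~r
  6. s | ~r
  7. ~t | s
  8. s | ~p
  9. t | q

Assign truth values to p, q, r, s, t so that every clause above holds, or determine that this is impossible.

p=0,  q=0,  r=0,  s=1,  t=1

Branch on q: set q = 0.
From the singleton clause (s), s = 1.
From the singleton clause (t), t = 1.
From the singleton clause (~r), r = 0.
No clause remains; p is free.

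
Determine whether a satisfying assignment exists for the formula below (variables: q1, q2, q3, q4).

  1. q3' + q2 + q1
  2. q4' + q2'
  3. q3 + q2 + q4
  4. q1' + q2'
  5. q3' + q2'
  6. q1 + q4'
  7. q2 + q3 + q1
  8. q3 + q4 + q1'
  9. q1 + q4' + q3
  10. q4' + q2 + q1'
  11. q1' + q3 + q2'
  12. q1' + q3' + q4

Yes

Try q4 = 0.
Try q3 = 0.
Unit clause (q2) forces q2 = 1.
Unit clause (q1') forces q1 = 0.
All clauses are satisfied.
A satisfying assignment: q1: 0,  q2: 1,  q3: 0,  q4: 0.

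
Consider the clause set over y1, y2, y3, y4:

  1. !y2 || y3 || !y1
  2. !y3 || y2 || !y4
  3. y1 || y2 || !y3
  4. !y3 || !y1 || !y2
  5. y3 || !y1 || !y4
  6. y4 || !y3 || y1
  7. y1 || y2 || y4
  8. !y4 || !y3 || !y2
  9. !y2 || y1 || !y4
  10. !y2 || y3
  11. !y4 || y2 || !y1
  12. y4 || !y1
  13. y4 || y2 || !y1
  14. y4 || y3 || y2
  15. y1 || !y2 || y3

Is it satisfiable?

Yes

Branch on y2: set y2 = false.
Branch on y3: set y3 = false.
Unit clause (y4) forces y4 = true.
Unit clause (!y1) forces y1 = false.
Every clause now holds.
A satisfying assignment: y1=false; y2=false; y3=false; y4=true.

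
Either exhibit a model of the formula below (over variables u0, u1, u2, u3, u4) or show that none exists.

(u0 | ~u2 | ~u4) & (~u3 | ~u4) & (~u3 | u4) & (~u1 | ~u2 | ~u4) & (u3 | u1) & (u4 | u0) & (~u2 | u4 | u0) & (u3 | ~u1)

Try u3 = 0.
The clause (u1) is unit, so u1 = 1.
That conflicts with the unit clause (~u1).
That branch fails; take u3 = 1 instead.
The clause (~u4) is unit, so u4 = 0.
That conflicts with the unit clause (u4).
Either choice for u3 ends in contradiction.

UNSATISFIABLE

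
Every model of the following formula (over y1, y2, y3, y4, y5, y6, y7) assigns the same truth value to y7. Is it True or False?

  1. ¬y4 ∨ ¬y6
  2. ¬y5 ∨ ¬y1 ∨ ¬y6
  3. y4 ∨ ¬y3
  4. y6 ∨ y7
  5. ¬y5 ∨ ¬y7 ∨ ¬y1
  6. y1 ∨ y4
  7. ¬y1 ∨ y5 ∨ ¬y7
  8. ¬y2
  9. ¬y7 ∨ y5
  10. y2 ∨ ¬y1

True

Suppose y7 = False.
(y6) alone gives y6 = True.
(¬y4) alone gives y4 = False.
(¬y3) alone gives y3 = False.
(y1) alone gives y1 = True.
(¬y5) alone gives y5 = False.
(¬y2) alone gives y2 = False.
Now (y2) is unsatisfied and unit — conflict.
So every satisfying assignment has y7 = True.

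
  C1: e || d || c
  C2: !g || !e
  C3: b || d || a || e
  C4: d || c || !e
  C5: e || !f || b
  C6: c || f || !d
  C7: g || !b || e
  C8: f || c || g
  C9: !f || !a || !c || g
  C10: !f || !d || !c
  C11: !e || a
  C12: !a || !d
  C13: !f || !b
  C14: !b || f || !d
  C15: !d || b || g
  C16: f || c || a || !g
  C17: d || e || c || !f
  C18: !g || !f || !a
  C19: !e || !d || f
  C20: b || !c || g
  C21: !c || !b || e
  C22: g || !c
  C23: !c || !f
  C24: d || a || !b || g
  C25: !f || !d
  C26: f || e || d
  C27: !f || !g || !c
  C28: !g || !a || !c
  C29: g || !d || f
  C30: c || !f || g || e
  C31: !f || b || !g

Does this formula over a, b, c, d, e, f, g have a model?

Try g = true.
Unit clause (!e) forces e = false.
Try d = true.
Unit clause (!a) forces a = false.
Unit clause (!f) forces f = false.
Unit clause (c) forces c = true.
Unit clause (!b) forces b = false.
This assignment satisfies each clause.
A satisfying assignment: a=false, b=false, c=true, d=true, e=false, f=false, g=true.

Yes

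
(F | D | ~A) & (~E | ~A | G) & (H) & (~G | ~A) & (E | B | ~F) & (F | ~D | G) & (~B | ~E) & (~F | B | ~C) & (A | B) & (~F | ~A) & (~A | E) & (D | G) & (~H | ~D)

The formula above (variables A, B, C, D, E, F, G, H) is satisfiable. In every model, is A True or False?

Suppose A = 1.
Unit clause (H) forces H = 1.
Unit clause (~G) forces G = 0.
Unit clause (~E) forces E = 0.
Now (E) is unsatisfied and unit — conflict.
So every satisfying assignment has A = False.

False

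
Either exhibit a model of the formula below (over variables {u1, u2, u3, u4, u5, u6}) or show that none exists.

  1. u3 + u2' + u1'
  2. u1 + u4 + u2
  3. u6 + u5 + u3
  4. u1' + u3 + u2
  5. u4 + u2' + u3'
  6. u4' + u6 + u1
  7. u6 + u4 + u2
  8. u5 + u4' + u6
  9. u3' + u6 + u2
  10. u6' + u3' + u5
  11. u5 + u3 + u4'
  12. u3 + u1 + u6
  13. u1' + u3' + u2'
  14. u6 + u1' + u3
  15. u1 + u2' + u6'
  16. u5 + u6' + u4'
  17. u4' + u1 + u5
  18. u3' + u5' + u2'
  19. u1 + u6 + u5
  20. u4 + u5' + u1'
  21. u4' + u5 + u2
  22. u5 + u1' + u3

Case u3 = 0:
Case u2 = 0:
The clause (u1') is unit, so u1 = 0.
The clause (u4) is unit, so u4 = 1.
The clause (u6) is unit, so u6 = 1.
The clause (u5) is unit, so u5 = 1.
Every clause now holds.

u1 ↦ 0,  u2 ↦ 0,  u3 ↦ 0,  u4 ↦ 1,  u5 ↦ 1,  u6 ↦ 1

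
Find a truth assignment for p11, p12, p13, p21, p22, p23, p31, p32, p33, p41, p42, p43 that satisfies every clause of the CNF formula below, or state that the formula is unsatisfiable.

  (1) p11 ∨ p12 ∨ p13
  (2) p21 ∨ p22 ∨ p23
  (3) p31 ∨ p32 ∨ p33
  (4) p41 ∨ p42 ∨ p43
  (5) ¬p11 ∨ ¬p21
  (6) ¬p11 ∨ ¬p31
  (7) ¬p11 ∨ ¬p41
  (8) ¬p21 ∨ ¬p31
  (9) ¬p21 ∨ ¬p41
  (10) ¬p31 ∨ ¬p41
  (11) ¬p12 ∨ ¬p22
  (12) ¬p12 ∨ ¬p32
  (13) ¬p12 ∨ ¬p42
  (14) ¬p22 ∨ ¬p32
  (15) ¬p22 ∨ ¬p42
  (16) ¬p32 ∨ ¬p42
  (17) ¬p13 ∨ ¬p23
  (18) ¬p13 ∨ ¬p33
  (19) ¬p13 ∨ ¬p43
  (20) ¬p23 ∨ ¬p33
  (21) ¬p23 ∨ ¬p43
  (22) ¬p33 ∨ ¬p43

Branch on p11: set p11 = False.
Branch on p12: set p12 = True.
Unit clause (¬p22) forces p22 = False.
Unit clause (¬p32) forces p32 = False.
Unit clause (¬p42) forces p42 = False.
Branch on p21: set p21 = True.
Unit clause (¬p31) forces p31 = False.
Unit clause (p33) forces p33 = True.
Unit clause (¬p41) forces p41 = False.
Unit clause (p43) forces p43 = True.
But (¬p43) is also a unit clause — contradiction.
That branch fails; take p21 = False instead.
Unit clause (p23) forces p23 = True.
Unit clause (¬p13) forces p13 = False.
Unit clause (¬p33) forces p33 = False.
Unit clause (p31) forces p31 = True.
Unit clause (¬p41) forces p41 = False.
Unit clause (p43) forces p43 = True.
But (¬p43) is also a unit clause — contradiction.
Neither p21 = True nor p21 = False works.
That branch fails; take p12 = False instead.
Unit clause (p13) forces p13 = True.
Unit clause (¬p23) forces p23 = False.
Unit clause (¬p33) forces p33 = False.
Unit clause (¬p43) forces p43 = False.
Branch on p21: set p21 = True.
Unit clause (¬p31) forces p31 = False.
Unit clause (p32) forces p32 = True.
Unit clause (¬p41) forces p41 = False.
Unit clause (p42) forces p42 = True.
But (¬p42) is also a unit clause — contradiction.
That branch fails; take p21 = False instead.
Unit clause (p22) forces p22 = True.
Unit clause (¬p32) forces p32 = False.
Unit clause (p31) forces p31 = True.
Unit clause (¬p41) forces p41 = False.
Unit clause (p42) forces p42 = True.
But (¬p42) is also a unit clause — contradiction.
Neither p21 = True nor p21 = False works.
Neither p12 = True nor p12 = False works.
That branch fails; take p11 = True instead.
Unit clause (¬p21) forces p21 = False.
Unit clause (¬p31) forces p31 = False.
Unit clause (¬p41) forces p41 = False.
Branch on p22: set p22 = True.
Unit clause (¬p12) forces p12 = False.
Unit clause (¬p32) forces p32 = False.
Unit clause (p33) forces p33 = True.
Unit clause (¬p42) forces p42 = False.
Unit clause (p43) forces p43 = True.
But (¬p43) is also a unit clause — contradiction.
That branch fails; take p22 = False instead.
Unit clause (p23) forces p23 = True.
Unit clause (¬p13) forces p13 = False.
Unit clause (¬p33) forces p33 = False.
Unit clause (p32) forces p32 = True.
Unit clause (¬p12) forces p12 = False.
Unit clause (¬p42) forces p42 = False.
Unit clause (p43) forces p43 = True.
But (¬p43) is also a unit clause — contradiction.
Neither p22 = True nor p22 = False works.
Neither p11 = True nor p11 = False works.

UNSATISFIABLE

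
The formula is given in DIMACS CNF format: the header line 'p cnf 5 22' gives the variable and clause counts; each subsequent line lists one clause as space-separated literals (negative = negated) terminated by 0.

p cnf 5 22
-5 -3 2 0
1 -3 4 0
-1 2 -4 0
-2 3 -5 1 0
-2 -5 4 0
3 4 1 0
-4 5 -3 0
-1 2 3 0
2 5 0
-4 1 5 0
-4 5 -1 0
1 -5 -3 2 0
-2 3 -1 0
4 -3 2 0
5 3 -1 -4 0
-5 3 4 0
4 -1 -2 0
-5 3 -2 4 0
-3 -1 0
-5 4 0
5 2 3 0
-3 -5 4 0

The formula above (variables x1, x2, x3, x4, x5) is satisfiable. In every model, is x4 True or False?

True

Suppose x4 = False.
From the singleton clause (¬x5), x5 = False.
From the singleton clause (x2), x2 = True.
From the singleton clause (¬x1), x1 = False.
From the singleton clause (¬x3), x3 = False.
Now (x3) is unsatisfied and unit — conflict.
So every satisfying assignment has x4 = True.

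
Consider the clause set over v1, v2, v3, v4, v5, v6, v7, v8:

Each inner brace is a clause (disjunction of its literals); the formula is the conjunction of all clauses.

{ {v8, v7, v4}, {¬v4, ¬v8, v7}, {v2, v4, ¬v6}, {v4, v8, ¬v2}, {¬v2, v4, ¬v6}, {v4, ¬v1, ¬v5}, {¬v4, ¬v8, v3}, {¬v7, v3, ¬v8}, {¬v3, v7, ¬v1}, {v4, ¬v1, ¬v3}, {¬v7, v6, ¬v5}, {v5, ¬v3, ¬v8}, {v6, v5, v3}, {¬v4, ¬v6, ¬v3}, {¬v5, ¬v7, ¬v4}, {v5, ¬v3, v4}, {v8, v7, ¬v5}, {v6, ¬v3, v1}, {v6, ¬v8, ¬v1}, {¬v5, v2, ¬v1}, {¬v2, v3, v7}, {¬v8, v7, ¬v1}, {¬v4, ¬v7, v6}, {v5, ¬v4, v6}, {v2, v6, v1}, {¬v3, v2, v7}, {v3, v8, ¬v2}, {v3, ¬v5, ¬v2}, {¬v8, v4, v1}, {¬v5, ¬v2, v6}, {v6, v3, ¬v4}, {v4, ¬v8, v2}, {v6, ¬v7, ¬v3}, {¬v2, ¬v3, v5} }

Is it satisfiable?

Try v8 = False.
Try v7 = True.
Try v4 = True.
From the singleton clause (¬v5), v5 = False.
From the singleton clause (v6), v6 = True.
From the singleton clause (¬v3), v3 = False.
From the singleton clause (¬v2), v2 = False.
No clause remains; v1 is free.
A satisfying assignment: v1 ↦ False; v2 ↦ False; v3 ↦ False; v4 ↦ True; v5 ↦ False; v6 ↦ True; v7 ↦ True; v8 ↦ False.

Yes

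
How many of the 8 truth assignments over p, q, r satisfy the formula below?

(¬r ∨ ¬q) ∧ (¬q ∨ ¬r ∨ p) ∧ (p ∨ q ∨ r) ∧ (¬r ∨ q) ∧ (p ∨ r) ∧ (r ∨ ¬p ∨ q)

There are 2^3 = 8 truth assignments over (p, q, r).
Split on r. With r = True, the clauses containing r are satisfied and ¬r drops from the rest; 0 of the 2^2 = 4 assignments to the other variables satisfy what remains.
With r = False, by the same count on the reduced clause set, 1 assignment works.
(One model: p=T, q=T, r=F.)
Total: 0 + 1 = 1.

1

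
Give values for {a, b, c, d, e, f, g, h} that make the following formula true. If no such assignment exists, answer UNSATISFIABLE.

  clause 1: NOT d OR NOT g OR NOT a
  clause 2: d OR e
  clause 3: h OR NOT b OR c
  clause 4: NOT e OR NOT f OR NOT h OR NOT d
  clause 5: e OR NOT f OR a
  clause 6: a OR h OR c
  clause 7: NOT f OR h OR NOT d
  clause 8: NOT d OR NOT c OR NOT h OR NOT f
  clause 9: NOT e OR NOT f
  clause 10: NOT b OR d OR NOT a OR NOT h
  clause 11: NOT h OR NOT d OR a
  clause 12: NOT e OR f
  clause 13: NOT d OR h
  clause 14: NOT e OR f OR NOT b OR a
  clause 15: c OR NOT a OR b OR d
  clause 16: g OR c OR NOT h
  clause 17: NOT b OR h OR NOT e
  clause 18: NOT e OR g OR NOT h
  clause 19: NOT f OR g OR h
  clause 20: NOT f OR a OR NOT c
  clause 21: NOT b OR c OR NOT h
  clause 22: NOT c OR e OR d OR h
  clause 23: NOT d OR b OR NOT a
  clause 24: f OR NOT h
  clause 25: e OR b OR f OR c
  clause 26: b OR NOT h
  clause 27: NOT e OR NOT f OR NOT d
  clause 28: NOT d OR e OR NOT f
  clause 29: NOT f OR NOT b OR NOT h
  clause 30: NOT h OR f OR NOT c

UNSATISFIABLE

Try d = true.
From the singleton clause (h), h = true.
From the singleton clause (a), a = true.
From the singleton clause (NOT g), g = false.
From the singleton clause (c), c = true.
From the singleton clause (NOT f), f = false.
Now (f) is unsatisfied and unit — conflict.
Backtrack on d: now try d = false.
From the singleton clause (e), e = true.
From the singleton clause (NOT f), f = false.
Now (f) is unsatisfied and unit — conflict.
Neither d = true nor d = false works.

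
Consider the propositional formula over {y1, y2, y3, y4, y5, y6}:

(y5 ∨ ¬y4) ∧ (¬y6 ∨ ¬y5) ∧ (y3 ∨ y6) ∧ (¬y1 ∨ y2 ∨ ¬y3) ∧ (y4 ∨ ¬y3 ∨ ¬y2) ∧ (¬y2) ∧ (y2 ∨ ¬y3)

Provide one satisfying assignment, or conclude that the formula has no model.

From the singleton clause (¬y2), y2 = False.
From the singleton clause (¬y3), y3 = False.
From the singleton clause (y6), y6 = True.
From the singleton clause (¬y5), y5 = False.
From the singleton clause (¬y4), y4 = False.
All clauses hold; y1 can take either value.

y1: False,  y2: False,  y3: False,  y4: False,  y5: False,  y6: True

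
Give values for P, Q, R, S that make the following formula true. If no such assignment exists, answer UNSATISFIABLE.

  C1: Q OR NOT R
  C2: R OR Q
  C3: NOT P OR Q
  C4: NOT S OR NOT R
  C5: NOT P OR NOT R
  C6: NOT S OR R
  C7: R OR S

Branch on Q: set Q = true.
Branch on S: set S = false.
Unit clause (R) forces R = true.
Unit clause (NOT P) forces P = false.
Every clause now holds.

P ↦ false; Q ↦ true; R ↦ true; S ↦ false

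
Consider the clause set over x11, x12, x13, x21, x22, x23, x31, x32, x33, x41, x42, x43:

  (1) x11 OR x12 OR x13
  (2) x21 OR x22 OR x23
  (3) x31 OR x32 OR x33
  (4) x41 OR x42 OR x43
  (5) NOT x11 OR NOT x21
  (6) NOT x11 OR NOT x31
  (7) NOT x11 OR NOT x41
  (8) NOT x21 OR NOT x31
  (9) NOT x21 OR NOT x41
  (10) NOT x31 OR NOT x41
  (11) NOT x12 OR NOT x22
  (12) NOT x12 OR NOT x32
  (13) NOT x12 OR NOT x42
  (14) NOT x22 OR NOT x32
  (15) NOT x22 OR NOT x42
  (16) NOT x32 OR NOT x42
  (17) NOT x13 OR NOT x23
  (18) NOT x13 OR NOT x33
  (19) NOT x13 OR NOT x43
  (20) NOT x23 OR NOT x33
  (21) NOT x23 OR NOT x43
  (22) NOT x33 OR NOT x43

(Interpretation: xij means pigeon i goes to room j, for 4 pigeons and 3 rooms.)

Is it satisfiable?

Branch on x11: set x11 = false.
Branch on x12: set x12 = true.
(NOT x22) alone gives x22 = false.
(NOT x32) alone gives x32 = false.
(NOT x42) alone gives x42 = false.
Branch on x21: set x21 = true.
(NOT x31) alone gives x31 = false.
(x33) alone gives x33 = true.
(NOT x41) alone gives x41 = false.
(x43) alone gives x43 = true.
Now (NOT x43) is unsatisfied and unit — conflict.
So x21 must be the other value — set x21 = false.
(x23) alone gives x23 = true.
(NOT x13) alone gives x13 = false.
(NOT x33) alone gives x33 = false.
(x31) alone gives x31 = true.
(NOT x41) alone gives x41 = false.
(x43) alone gives x43 = true.
Now (NOT x43) is unsatisfied and unit — conflict.
Neither x21 = true nor x21 = false works.
So x12 must be the other value — set x12 = false.
(x13) alone gives x13 = true.
(NOT x23) alone gives x23 = false.
(NOT x33) alone gives x33 = false.
(NOT x43) alone gives x43 = false.
Branch on x21: set x21 = true.
(NOT x31) alone gives x31 = false.
(x32) alone gives x32 = true.
(NOT x41) alone gives x41 = false.
(x42) alone gives x42 = true.
Now (NOT x42) is unsatisfied and unit — conflict.
So x21 must be the other value — set x21 = false.
(x22) alone gives x22 = true.
(NOT x32) alone gives x32 = false.
(x31) alone gives x31 = true.
(NOT x41) alone gives x41 = false.
(x42) alone gives x42 = true.
Now (NOT x42) is unsatisfied and unit — conflict.
Neither x21 = true nor x21 = false works.
Neither x12 = true nor x12 = false works.
So x11 must be the other value — set x11 = true.
(NOT x21) alone gives x21 = false.
(NOT x31) alone gives x31 = false.
(NOT x41) alone gives x41 = false.
Branch on x22: set x22 = true.
(NOT x12) alone gives x12 = false.
(NOT x32) alone gives x32 = false.
(x33) alone gives x33 = true.
(NOT x42) alone gives x42 = false.
(x43) alone gives x43 = true.
Now (NOT x43) is unsatisfied and unit — conflict.
So x22 must be the other value — set x22 = false.
(x23) alone gives x23 = true.
(NOT x13) alone gives x13 = false.
(NOT x33) alone gives x33 = false.
(x32) alone gives x32 = true.
(NOT x12) alone gives x12 = false.
(NOT x42) alone gives x42 = false.
(x43) alone gives x43 = true.
Now (NOT x43) is unsatisfied and unit — conflict.
Neither x22 = true nor x22 = false works.
Neither x11 = true nor x11 = false works.
No assignment satisfies every clause.

No, unsatisfiable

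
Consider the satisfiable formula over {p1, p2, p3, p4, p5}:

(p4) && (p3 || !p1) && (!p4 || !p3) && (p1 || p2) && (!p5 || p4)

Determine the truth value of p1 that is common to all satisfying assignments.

False

Suppose p1 = true.
The clause (p4) is unit, so p4 = true.
The clause (p3) is unit, so p3 = true.
But (!p3) is also a unit clause — contradiction.
So every satisfying assignment has p1 = False.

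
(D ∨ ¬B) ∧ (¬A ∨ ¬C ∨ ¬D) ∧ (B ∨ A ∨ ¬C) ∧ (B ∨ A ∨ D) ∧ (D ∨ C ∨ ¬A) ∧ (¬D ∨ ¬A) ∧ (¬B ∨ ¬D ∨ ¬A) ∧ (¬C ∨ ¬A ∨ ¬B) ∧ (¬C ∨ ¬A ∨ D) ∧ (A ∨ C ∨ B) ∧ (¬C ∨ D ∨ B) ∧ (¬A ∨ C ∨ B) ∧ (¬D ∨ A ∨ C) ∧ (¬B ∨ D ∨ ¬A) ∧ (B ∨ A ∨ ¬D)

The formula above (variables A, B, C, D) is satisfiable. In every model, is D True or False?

True

Suppose D = False.
From the singleton clause (¬B), B = False.
From the singleton clause (A), A = True.
From the singleton clause (C), C = True.
Now (¬C) is unsatisfied and unit — conflict.
So every satisfying assignment has D = True.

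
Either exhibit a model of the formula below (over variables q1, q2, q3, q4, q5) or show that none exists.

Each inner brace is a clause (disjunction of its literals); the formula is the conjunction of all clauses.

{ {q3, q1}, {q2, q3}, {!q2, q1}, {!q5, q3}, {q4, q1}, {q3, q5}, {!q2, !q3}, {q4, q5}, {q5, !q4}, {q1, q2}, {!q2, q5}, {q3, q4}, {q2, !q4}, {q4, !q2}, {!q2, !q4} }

q1: true; q2: false; q3: true; q4: false; q5: true

Suppose q3 = true.
Unit clause (!q2) forces q2 = false.
Unit clause (q1) forces q1 = true.
Unit clause (!q4) forces q4 = false.
Unit clause (q5) forces q5 = true.
This assignment satisfies each clause.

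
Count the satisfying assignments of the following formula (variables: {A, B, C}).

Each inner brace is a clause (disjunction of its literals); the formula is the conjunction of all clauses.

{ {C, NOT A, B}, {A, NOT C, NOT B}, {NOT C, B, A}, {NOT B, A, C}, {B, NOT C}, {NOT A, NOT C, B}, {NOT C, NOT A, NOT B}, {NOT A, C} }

1

There are 2^3 = 8 truth assignments over (A, B, C).
Check each against the 8 clauses (columns in the order A, B, C):
  F F F  ✓ satisfies all
  F F T  ✗ fails (NOT C OR B OR A)
  F T F  ✗ fails (NOT B OR A OR C)
  F T T  ✗ fails (A OR NOT C OR NOT B)
  T F F  ✗ fails (C OR NOT A OR B)
  T F T  ✗ fails (B OR NOT C)
  T T F  ✗ fails (NOT A OR C)
  T T T  ✗ fails (NOT C OR NOT A OR NOT B)
1 of the 8 rows is a model.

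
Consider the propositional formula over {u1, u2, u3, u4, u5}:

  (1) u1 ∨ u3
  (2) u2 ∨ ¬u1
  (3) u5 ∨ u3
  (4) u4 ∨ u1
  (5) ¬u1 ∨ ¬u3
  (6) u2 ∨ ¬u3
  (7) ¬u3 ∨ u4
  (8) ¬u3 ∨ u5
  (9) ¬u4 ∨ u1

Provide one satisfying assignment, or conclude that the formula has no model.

u1: True, u2: True, u3: False, u4: True, u5: True

Try u1 = True.
Unit clause (u2) forces u2 = True.
Unit clause (¬u3) forces u3 = False.
Unit clause (u5) forces u5 = True.
No clause remains; u4 is free.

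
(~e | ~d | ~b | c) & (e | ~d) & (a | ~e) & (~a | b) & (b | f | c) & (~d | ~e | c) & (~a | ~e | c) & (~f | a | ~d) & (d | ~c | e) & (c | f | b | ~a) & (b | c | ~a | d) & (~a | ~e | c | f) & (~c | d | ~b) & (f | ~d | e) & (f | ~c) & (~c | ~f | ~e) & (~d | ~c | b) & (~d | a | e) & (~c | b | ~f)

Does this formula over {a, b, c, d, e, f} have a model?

Branch on e: set e = 0.
From the singleton clause (~d), d = 0.
From the singleton clause (~c), c = 0.
Branch on a: set a = 1.
From the singleton clause (b), b = 1.
Every clause is now satisfied; f is unconstrained.
A satisfying assignment: a: 1, b: 1, c: 0, d: 0, e: 0, f: 1.

Yes, satisfiable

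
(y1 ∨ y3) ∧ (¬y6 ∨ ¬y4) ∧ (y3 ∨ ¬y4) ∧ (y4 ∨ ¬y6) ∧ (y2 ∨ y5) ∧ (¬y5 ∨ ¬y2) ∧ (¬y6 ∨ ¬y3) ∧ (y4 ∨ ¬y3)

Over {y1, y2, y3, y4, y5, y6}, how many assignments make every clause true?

6

There are 2^6 = 64 truth assignments over (y1, y2, y3, y4, y5, y6).
Split on y4. With y4 = True, the clauses containing y4 are satisfied and ¬y4 drops from the rest; 4 of the 2^5 = 32 assignments to the other variables satisfy what remains.
With y4 = False, by the same count on the reduced clause set, 2 assignments work.
(One model: y1=F, y2=F, y3=T, y4=T, y5=T, y6=F.)
Total: 4 + 2 = 6.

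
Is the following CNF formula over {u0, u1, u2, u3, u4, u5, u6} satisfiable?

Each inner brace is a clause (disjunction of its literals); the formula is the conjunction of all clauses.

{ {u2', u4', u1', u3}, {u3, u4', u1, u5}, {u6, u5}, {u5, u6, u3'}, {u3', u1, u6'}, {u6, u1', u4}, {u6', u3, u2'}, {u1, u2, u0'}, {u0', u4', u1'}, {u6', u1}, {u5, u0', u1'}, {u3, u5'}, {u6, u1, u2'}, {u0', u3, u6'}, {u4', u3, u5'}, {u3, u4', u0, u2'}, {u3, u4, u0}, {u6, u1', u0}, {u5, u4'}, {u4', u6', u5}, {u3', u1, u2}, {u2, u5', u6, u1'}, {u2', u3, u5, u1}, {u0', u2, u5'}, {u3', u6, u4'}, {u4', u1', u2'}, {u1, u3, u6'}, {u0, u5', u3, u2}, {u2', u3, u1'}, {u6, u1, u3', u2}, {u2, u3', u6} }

Yes, satisfiable

Case u6 = 1:
From the singleton clause (u1), u1 = 1.
Case u3 = 1:
Case u0 = 0:
Case u5 = 1:
Case u4 = 1:
From the singleton clause (u2'), u2 = 0.
All clauses are satisfied.
A satisfying assignment: u0 ↦ 0, u1 ↦ 1, u2 ↦ 0, u3 ↦ 1, u4 ↦ 1, u5 ↦ 1, u6 ↦ 1.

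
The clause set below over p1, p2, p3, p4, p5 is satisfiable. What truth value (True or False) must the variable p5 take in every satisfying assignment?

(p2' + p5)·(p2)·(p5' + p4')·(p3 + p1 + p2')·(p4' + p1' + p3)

True

Suppose p5 = 0.
From the singleton clause (p2'), p2 = 0.
That conflicts with the unit clause (p2).
So every satisfying assignment has p5 = True.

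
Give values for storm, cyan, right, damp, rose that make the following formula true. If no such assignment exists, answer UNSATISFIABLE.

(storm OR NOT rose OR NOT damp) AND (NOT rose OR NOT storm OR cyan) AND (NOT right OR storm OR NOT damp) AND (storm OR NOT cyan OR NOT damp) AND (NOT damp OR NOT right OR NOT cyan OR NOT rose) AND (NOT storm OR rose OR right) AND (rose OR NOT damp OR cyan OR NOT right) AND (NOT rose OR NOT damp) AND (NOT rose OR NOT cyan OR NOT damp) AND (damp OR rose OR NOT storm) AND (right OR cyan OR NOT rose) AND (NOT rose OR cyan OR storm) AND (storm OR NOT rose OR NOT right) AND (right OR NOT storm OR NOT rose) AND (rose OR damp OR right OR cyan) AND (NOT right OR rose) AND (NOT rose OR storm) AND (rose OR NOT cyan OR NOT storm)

Suppose rose = true.
The clause (NOT damp) is unit, so damp = false.
The clause (storm) is unit, so storm = true.
The clause (cyan) is unit, so cyan = true.
The clause (right) is unit, so right = true.
All clauses are satisfied.

storm=true,  cyan=true,  right=true,  damp=false,  rose=true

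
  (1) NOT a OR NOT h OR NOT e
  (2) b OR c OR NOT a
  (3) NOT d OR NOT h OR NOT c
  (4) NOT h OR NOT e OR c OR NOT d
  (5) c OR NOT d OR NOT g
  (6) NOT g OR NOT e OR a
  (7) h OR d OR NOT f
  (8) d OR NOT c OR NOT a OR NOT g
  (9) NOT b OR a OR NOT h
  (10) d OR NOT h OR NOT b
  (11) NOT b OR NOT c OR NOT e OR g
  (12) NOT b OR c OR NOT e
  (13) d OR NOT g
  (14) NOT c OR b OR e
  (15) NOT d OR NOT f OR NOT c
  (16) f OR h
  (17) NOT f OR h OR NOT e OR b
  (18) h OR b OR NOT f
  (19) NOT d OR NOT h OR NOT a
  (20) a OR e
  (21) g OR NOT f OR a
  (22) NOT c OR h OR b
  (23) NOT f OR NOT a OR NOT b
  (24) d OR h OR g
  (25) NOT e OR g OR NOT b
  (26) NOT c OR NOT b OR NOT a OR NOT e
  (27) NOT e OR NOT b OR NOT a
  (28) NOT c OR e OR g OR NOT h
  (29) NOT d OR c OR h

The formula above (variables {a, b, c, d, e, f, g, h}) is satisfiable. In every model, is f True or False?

Suppose f = true.
Case h = true:
Case a = false:
From the singleton clause (NOT b), b = false.
From the singleton clause (e), e = true.
From the singleton clause (NOT g), g = false.
But (g) is also a unit clause — contradiction.
So a must be the other value — set a = true.
From the singleton clause (NOT e), e = false.
From the singleton clause (NOT d), d = false.
From the singleton clause (NOT b), b = false.
From the singleton clause (c), c = true.
But (NOT c) is also a unit clause — contradiction.
Either choice for a ends in contradiction.
So h must be the other value — set h = false.
From the singleton clause (d), d = true.
From the singleton clause (NOT c), c = false.
But (c) is also a unit clause — contradiction.
Either choice for h ends in contradiction.
So every satisfying assignment has f = False.

False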